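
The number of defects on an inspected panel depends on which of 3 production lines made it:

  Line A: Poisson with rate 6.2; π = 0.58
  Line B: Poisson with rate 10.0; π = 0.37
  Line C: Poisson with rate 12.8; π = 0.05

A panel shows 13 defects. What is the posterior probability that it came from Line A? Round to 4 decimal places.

0.1043

Posterior ∝ prior × likelihood, so P(k | x) ∝ π_k f_k(x); normalise over all components.
Poisson probabilities:
  L_A = 0.00651907
  L_B = 0.0729079
  L_C = 0.109769
Weight by the priors:
  π_A·L_A = 0.58 × 0.00651907 = 0.00378106
  π_B·L_B = 0.37 × 0.0729079 = 0.0269759
  π_C·L_C = 0.05 × 0.109769 = 0.00548845
Marginal: 0.00378106 + 0.0269759 + 0.00548845 = 0.0362455
So the posterior for Line A is 0.00378106 / 0.0362455 ≈ 0.1043.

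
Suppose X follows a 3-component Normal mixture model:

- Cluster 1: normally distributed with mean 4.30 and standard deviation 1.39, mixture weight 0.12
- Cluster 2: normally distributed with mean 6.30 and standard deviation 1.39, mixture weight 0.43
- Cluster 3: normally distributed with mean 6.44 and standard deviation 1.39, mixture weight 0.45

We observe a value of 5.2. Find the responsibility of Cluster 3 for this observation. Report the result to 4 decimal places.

0.4234

P(component k | x) = π_k·f_k(x) / marginal(x), where marginal(x) = Σ_j π_j·f_j(x).
Evaluate each component's likelihood at the observed value:
  L_1 = (1/(1.39·√(2π)))·exp(−(5.2−4.30)²/(2·1.39²)) = 0.287009·exp(-0.20962) = 0.232734
  L_2 = (1/(1.39·√(2π)))·exp(−(5.2−6.30)²/(2·1.39²)) = 0.287009·exp(-0.31313) = 0.209848
  L_3 = (1/(1.39·√(2π)))·exp(−(5.2−6.44)²/(2·1.39²)) = 0.287009·exp(-0.39791) = 0.19279
Multiply by the mixture weights:
  π_1·L_1 = 0.12 × 0.232734 = 0.0279281
  π_2·L_2 = 0.43 × 0.209848 = 0.0902345
  π_3·L_3 = 0.45 × 0.19279 = 0.0867557
Normaliser: 0.0279281 + 0.0902345 + 0.0867557 = 0.204918
P(Cluster 3 | the observation) ≈ 0.4234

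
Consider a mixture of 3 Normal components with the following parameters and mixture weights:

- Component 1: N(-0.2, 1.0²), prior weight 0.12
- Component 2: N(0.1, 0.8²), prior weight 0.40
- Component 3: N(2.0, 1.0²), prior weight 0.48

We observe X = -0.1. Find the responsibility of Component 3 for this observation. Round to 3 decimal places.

By Bayes' theorem, P(k | x) = π_k f_k(x) / Σ_j π_j f_j(x).
Evaluate each component's likelihood at the observed value:
  p_1 = 0.396953
  p_2 = 0.483335
  p_3 = 0.0439836
Multiply by the mixture weights:
  π_1·p_1 = 0.12 × 0.396953 = 0.0476343
  π_2·p_2 = 0.40 × 0.483335 = 0.193334
  π_3·p_3 = 0.48 × 0.0439836 = 0.0211121
Sum: 0.0476343 + 0.193334 + 0.0211121 = 0.26208
P(Component 3 | data) ≈ 0.081

0.081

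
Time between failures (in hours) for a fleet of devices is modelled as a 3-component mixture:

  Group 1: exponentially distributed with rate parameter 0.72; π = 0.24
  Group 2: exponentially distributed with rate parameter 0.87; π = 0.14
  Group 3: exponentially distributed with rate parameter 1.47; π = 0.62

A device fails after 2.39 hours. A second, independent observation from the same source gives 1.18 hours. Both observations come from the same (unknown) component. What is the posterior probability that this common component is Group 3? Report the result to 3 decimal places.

The responsibility of component k is π_k f_k(x) divided by Σ_j π_j f_j(x).
Since both observations come from the same component, the likelihood for component k is f_k(x₁)·f_k(x₂).
  f_1 = [0.128825] × [0.307862] = 0.0396602
  f_2 = [0.108765] × [0.311654] = 0.0338972
  f_3 = [0.0438037] × [0.259412] = 0.0113632
Multiply by the mixture weights:
  π_1·f_1 = 0.24 × 0.0396602 = 0.00951844
  π_2·f_2 = 0.14 × 0.0338972 = 0.0047456
  π_3·f_3 = 0.62 × 0.0113632 = 0.00704518
Evidence: 0.00951844 + 0.0047456 + 0.00704518 = 0.0213092
So the posterior for Group 3 is 0.00704518 / 0.0213092 ≈ 0.331.

0.331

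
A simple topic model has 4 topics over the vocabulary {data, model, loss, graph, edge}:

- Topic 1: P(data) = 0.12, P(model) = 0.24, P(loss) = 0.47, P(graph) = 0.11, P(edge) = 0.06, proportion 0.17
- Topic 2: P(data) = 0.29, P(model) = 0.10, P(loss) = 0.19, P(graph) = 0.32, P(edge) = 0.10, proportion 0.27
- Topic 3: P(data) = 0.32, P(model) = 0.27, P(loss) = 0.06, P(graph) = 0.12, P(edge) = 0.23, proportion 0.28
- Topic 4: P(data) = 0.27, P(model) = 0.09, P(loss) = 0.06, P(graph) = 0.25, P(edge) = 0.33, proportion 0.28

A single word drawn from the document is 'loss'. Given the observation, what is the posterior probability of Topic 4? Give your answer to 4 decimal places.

By Bayes' theorem, P(k | x) = π_k f_k(x) / Σ_j π_j f_j(x).
Evaluate each component's likelihood at the observed value:
  L_1 = P(loss | comp) = 0.47
  L_2 = P(loss | comp) = 0.19
  L_3 = P(loss | comp) = 0.06
  L_4 = P(loss | comp) = 0.06
Weight by the priors:
  π_1·L_1 = 0.17 × 0.47 = 0.0799
  π_2·L_2 = 0.27 × 0.19 = 0.0513
  π_3·L_3 = 0.28 × 0.06 = 0.0168
  π_4·L_4 = 0.28 × 0.06 = 0.0168
Evidence: 0.0799 + 0.0513 + 0.0168 + 0.0168 = 0.1648
Responsibility of Topic 4: 0.0168 / 0.1648 ≈ 0.1019

0.1019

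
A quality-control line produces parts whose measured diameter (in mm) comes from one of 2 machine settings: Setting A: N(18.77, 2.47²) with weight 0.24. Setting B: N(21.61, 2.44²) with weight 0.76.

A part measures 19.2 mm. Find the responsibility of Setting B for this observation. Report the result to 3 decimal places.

By Bayes' theorem, P(k | x) = π_k f_k(x) / Σ_j π_j f_j(x).
Evaluate each component's likelihood at the observed value:
  f_A = 0.159086
  f_B = 0.100388
Weight by the priors:
  π_A·f_A = 0.24 × 0.159086 = 0.0381806
  π_B·f_B = 0.76 × 0.100388 = 0.0762945
Marginal: 0.0381806 + 0.0762945 = 0.114475
Responsibility of Setting B: 0.0762945 / 0.114475 ≈ 0.666

0.666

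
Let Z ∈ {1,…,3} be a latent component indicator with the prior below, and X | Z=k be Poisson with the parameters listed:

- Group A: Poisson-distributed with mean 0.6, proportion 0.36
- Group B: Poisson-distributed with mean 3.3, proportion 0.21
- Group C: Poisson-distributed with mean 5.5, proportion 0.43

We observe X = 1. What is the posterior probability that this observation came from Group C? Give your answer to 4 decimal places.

0.0629

By Bayes' theorem, P(k | x) = w_k f_k(x) / Σ_j w_j f_j(x).
Evaluate each component's likelihood at the observed value:
  p_A = e^(−0.6)·0.6^1/1! = 0.329287
  p_B = e^(−3.3)·3.3^1/1! = 0.121714
  p_C = e^(−5.5)·5.5^1/1! = 0.0224772
Weight by the priors:
  w_A·p_A = 0.36 × 0.329287 = 0.118543
  w_B·p_B = 0.21 × 0.121714 = 0.02556
  w_C·p_C = 0.43 × 0.0224772 = 0.00966521
Denominator: 0.118543 + 0.02556 + 0.00966521 = 0.153769
P(Group C | 1) = 0.00966521 / 0.153769 ≈ 0.0629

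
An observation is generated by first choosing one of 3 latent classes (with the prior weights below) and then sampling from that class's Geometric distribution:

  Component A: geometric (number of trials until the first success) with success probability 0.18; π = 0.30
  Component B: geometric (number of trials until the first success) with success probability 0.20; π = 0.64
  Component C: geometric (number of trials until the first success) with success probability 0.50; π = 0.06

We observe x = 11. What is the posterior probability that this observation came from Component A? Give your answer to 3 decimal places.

Apply Bayes' rule: the posterior for each component is proportional to its prior times its likelihood at x.
Component likelihoods at x = 11:
  L_A = 0.0247406
  L_B = 0.0214748
  L_C = 0.000488281
Weight by the priors:
  w_A·L_A = 0.30 × 0.0247406 = 0.00742219
  w_B·L_B = 0.64 × 0.0214748 = 0.0137439
  w_C·L_C = 0.06 × 0.000488281 = 2.92969e-05
Normaliser: 0.00742219 + 0.0137439 + 2.92969e-05 = 0.0211954
P(Component A | data) = 0.00742219 / 0.0211954 ≈ 0.350

0.350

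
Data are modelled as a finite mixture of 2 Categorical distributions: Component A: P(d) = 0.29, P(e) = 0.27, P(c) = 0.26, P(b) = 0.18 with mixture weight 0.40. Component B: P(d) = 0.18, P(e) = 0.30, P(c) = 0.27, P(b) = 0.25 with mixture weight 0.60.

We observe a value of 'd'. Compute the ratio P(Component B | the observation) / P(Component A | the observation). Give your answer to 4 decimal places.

The posterior odds equal the prior odds times the likelihood ratio: (P(Z=i)/P(Z=j))·(f_i(x)/f_j(x)).
Categorical probabilities:
  L_A = 0.29
  L_B = 0.18
0.108 / 0.116 ≈ 0.9310

0.9310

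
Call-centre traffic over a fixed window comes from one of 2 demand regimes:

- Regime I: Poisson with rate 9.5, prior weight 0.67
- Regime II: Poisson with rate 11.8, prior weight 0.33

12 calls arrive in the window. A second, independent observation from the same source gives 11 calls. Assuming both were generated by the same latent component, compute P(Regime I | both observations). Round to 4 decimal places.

0.5797

P(component k | x) = w_k·f_k(x) / marginal(x), where marginal(x) = Σ_j w_j·f_j(x).
Since both observations come from the same component, the likelihood for component k is f_k(x₁)·f_k(x₂).
  f_I = [0.0844401] × [0.106661] = 0.00900648
  f_II = [0.114175] × [0.11611] = 0.013257
Weight by the priors:
  w_I·f_I = 0.67 × 0.00900648 = 0.00603434
  w_II·f_II = 0.33 × 0.013257 = 0.00437479
Evidence: 0.00603434 + 0.00437479 = 0.0104091
P(Regime I | x) = 0.00603434 / 0.0104091 ≈ 0.5797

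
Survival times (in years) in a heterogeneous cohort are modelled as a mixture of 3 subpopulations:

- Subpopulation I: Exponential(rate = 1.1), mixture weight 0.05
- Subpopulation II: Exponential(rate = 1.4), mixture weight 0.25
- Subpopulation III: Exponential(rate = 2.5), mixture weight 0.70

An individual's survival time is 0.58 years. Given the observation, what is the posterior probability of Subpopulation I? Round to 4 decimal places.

0.0488

Posterior ∝ prior × likelihood, so P(k | x) ∝ P(Z=k) f_k(x); normalise over all components.
Component likelihoods at x = 0.58 years:
  p_I = 1.1·e^(−1.1·0.58) = 1.1·e^(−0.6380) = 0.581183
  p_II = 1.4·e^(−1.4·0.58) = 1.4·e^(−0.8120) = 0.621557
  p_III = 2.5·e^(−2.5·0.58) = 2.5·e^(−1.4500) = 0.586426
Unnormalised posteriors:
  P(Z=I)·p_I = 0.05 × 0.581183 = 0.0290591
  P(Z=II)·p_II = 0.25 × 0.621557 = 0.155389
  P(Z=III)·p_III = 0.70 × 0.586426 = 0.410498
Sum: 0.0290591 + 0.155389 + 0.410498 = 0.594946
P(Subpopulation I | the observation) ≈ 0.0488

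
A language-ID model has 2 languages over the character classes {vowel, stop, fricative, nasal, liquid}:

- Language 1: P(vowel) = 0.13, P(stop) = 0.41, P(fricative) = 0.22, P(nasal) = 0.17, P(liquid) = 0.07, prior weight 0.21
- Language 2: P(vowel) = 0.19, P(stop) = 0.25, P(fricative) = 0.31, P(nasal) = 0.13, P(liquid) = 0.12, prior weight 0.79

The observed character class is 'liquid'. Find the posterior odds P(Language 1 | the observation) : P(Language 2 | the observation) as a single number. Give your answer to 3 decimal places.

Since P(k|x) ∝ π_k f_k(x), the posterior odds are π_i f_i(x) / (π_j f_j(x)).
Evaluate each component's likelihood at the observed value:
  p_1 = 0.07
  p_2 = 0.12
Odds = (0.21/0.79) × (0.07/0.12) = 0.265823 × 0.583333 ≈ 0.155

0.155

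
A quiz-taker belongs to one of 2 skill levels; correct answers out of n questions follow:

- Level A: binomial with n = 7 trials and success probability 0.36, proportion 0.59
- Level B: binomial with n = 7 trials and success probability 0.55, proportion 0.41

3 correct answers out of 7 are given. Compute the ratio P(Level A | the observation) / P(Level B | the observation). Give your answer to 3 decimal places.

1.651

Since P(k|x) ∝ w_k f_k(x), the posterior odds are w_i f_i(x) / (w_j f_j(x)).
Component likelihoods at x = 3 correct answers out of 7:
  L_A = 0.273965
  L_B = 0.238785
Posterior odds = (w_A·L_A) / (w_B·L_B) = (0.59·0.273965) / (0.41·0.238785) = 0.161639 / 0.0979017 ≈ 1.651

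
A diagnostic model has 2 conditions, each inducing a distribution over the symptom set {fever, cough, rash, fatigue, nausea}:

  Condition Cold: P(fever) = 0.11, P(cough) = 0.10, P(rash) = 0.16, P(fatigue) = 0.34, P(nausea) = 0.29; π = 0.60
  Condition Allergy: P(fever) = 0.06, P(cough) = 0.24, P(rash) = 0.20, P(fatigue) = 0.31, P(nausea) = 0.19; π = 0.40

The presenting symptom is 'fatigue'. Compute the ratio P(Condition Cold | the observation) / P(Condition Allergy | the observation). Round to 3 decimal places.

Posterior odds = (P(Z=i) f_i(x)) / (P(Z=j) f_j(x)); the normalising sum cancels.
Categorical probabilities:
  f_Cold = P(fatigue | comp) = 0.34
  f_Allergy = P(fatigue | comp) = 0.31
Odds = (0.60/0.40) × (0.34/0.31) = 1.5 × 1.09677 ≈ 1.645

1.645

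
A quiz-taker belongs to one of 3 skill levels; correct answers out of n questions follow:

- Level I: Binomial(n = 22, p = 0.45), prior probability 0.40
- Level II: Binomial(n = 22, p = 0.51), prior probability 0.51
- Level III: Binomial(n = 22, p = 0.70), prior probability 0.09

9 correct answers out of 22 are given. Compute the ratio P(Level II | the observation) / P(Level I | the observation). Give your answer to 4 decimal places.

0.8761

Posterior odds = (P(Z=i) f_i(x)) / (P(Z=j) f_j(x)); the normalising sum cancels.
Component likelihoods at x = 9 correct answers out of 22:
  f_I = C(22,9)·0.45^9·0.55^13 = 497420·0.000756681·0.00042142 = 0.158617
  f_II = C(22,9)·0.51^9·0.49^13 = 497420·0.00233417·9.38748e-05 = 0.108994
  f_III = C(22,9)·0.70^9·0.30^13 = 497420·0.0403536·1.59432e-07 = 0.00320024
0.0555871 / 0.063447 ≈ 0.8761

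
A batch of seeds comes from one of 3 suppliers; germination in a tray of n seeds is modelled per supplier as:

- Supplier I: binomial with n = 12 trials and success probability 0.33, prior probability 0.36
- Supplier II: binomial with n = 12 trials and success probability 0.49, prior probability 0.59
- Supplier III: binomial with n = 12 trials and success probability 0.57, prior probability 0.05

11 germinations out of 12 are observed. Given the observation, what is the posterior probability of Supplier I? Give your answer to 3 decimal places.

0.007

Apply Bayes' rule: the posterior for each component is proportional to its prior times its likelihood at x.
Binomial probabilities:
  p_I = 4.06359e-05
  p_II = 0.00239281
  p_III = 0.0106481
Weight by the priors:
  P(Z=I)·p_I = 0.36 × 4.06359e-05 = 1.46289e-05
  P(Z=II)·p_II = 0.59 × 0.00239281 = 0.00141176
  P(Z=III)·p_III = 0.05 × 0.0106481 = 0.000532406
Sum: 1.46289e-05 + 0.00141176 + 0.000532406 = 0.00195879
Responsibility of Supplier I: 1.46289e-05 / 0.00195879 ≈ 0.007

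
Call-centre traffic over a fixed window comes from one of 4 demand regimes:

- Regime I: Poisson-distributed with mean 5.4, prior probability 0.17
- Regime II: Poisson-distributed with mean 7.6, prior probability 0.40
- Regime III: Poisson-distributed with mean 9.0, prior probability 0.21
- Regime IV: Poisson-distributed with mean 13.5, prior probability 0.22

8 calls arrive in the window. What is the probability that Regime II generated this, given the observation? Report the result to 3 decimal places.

0.527

By Bayes' theorem, P(k | x) = P(Z=k) f_k(x) / Σ_j P(Z=j) f_j(x).
Evaluate each component's likelihood at the observed value:
  L_I = e^(−5.4)·5.4^8/8! = 0.0809915
  L_II = e^(−7.6)·7.6^8/8! = 0.13815
  L_III = e^(−9.0)·9.0^8/8! = 0.131756
  L_IV = e^(−13.5)·13.5^8/8! = 0.0375123
Prior × likelihood for each component:
  P(Z=I)·L_I = 0.17 × 0.0809915 = 0.0137686
  P(Z=II)·L_II = 0.40 × 0.13815 = 0.0552599
  P(Z=III)·L_III = 0.21 × 0.131756 = 0.0276687
  P(Z=IV)·L_IV = 0.22 × 0.0375123 = 0.00825271
Denominator: 0.0137686 + 0.0552599 + 0.0276687 + 0.00825271 = 0.10495
Responsibility of Regime II: 0.0552599 / 0.10495 ≈ 0.527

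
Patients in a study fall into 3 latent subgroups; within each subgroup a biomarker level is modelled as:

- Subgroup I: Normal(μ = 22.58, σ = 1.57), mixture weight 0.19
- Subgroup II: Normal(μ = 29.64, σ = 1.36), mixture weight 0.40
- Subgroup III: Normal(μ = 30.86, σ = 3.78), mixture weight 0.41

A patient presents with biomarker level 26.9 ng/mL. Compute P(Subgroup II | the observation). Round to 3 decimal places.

Posterior ∝ prior × likelihood, so P(k | x) ∝ w_k f_k(x); normalise over all components.
Component likelihoods at x = 26.9 ng/mL:
  p_I = (1/(1.57·√(2π)))·exp(−(26.9−22.58)²/(2·1.57²)) = 0.254103·exp(-3.78563) = 0.00576676
  p_II = (1/(1.36·√(2π)))·exp(−(26.9−29.64)²/(2·1.36²)) = 0.293340·exp(-2.02952) = 0.0385445
  p_III = (1/(3.78·√(2π)))·exp(−(26.9−30.86)²/(2·3.78²)) = 0.105540·exp(-0.54875) = 0.0609674
Prior × likelihood for each component:
  w_I·p_I = 0.19 × 0.00576676 = 0.00109568
  w_II·p_II = 0.40 × 0.0385445 = 0.0154178
  w_III·p_III = 0.41 × 0.0609674 = 0.0249966
Normaliser: 0.00109568 + 0.0154178 + 0.0249966 = 0.0415101
Responsibility of Subgroup II: 0.0154178 / 0.0415101 ≈ 0.371

0.371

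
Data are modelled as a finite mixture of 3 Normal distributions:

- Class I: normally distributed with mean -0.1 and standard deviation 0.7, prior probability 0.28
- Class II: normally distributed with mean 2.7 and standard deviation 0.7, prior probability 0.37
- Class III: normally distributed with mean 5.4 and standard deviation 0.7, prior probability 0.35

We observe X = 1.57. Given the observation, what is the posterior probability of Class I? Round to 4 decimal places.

0.1392

P(component k | x) = w_k·f_k(x) / marginal(x), where marginal(x) = Σ_j w_j·f_j(x).
Normal densities:
  p_I = (1/(0.7·√(2π)))·exp(−(1.57−-0.1)²/(2·0.7²)) = 0.569918·exp(-2.84582) = 0.0331047
  p_II = (1/(0.7·√(2π)))·exp(−(1.57−2.7)²/(2·0.7²)) = 0.569918·exp(-1.30296) = 0.154862
  p_III = (1/(0.7·√(2π)))·exp(−(1.57−5.4)²/(2·0.7²)) = 0.569918·exp(-14.96827) = 1.7996e-07
Prior × likelihood for each component:
  w_I·p_I = 0.28 × 0.0331047 = 0.00926932
  w_II·p_II = 0.37 × 0.154862 = 0.0572988
  w_III·p_III = 0.35 × 1.7996e-07 = 6.29861e-08
Marginal: 0.00926932 + 0.0572988 + 6.29861e-08 = 0.0665682
P(Class I | 1.57) ≈ 0.1392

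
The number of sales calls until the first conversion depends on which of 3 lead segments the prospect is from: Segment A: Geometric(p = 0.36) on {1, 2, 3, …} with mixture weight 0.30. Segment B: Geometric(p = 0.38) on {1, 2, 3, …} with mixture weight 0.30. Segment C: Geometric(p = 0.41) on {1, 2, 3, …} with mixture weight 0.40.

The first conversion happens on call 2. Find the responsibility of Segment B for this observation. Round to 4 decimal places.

P(component k | x) = P(Z=k)·f_k(x) / marginal(x), where marginal(x) = Σ_j P(Z=j)·f_j(x).
Geometric probabilities:
  L_A = 0.36·(1−0.36)^1 = 0.36·0.64 = 0.2304
  L_B = 0.38·(1−0.38)^1 = 0.38·0.62 = 0.2356
  L_C = 0.41·(1−0.41)^1 = 0.41·0.59 = 0.2419
Prior × likelihood for each component:
  P(Z=A)·L_A = 0.30 × 0.2304 = 0.06912
  P(Z=B)·L_B = 0.30 × 0.2356 = 0.07068
  P(Z=C)·L_C = 0.40 × 0.2419 = 0.09676
Evidence: 0.06912 + 0.07068 + 0.09676 = 0.23656
Responsibility of Segment B: 0.07068 / 0.23656 ≈ 0.2988

0.2988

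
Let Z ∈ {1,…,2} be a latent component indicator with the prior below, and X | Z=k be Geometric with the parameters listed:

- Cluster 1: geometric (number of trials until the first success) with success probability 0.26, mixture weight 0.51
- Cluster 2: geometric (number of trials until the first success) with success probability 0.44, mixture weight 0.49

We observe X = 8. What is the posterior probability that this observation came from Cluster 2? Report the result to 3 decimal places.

By Bayes' theorem, P(k | x) = w_k f_k(x) / Σ_j w_j f_j(x).
Evaluate each component's likelihood at the observed value:
  f_1 = 0.26·(1−0.26)^7 = 0.26·0.121513 = 0.0315933
  f_2 = 0.44·(1−0.44)^7 = 0.44·0.0172709 = 0.00759922
Unnormalised posteriors:
  w_1·f_1 = 0.51 × 0.0315933 = 0.0161126
  w_2·f_2 = 0.49 × 0.00759922 = 0.00372362
Evidence: 0.0161126 + 0.00372362 = 0.0198362
P(Cluster 2 | 8) = 0.00372362 / 0.0198362 ≈ 0.188

0.188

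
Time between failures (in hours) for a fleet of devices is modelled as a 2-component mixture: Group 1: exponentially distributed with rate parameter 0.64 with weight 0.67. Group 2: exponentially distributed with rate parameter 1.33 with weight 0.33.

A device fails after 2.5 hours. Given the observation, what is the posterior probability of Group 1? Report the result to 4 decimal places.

Posterior ∝ prior × likelihood, so P(k | x) ∝ w_k f_k(x); normalise over all components.
Evaluate each component's likelihood at the observed value:
  p_1 = 0.129214
  p_2 = 0.0478434
Weight by the priors:
  w_1·p_1 = 0.67 × 0.129214 = 0.0865732
  w_2·p_2 = 0.33 × 0.0478434 = 0.0157883
Marginal: 0.0865732 + 0.0157883 = 0.102362
P(Group 1 | the observation) = 0.0865732 / 0.102362 ≈ 0.8458

0.8458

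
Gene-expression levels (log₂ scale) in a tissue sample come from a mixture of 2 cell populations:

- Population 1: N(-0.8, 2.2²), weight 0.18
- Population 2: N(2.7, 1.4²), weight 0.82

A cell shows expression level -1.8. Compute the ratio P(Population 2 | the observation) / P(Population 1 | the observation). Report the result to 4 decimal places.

0.0453

Only the two components matter; the odds are (w_i f_i(x)) / (w_j f_j(x)).
Evaluate each component's likelihood at the observed value:
  L_1 = (1/(2.2·√(2π)))·exp(−(-1.8−-0.8)²/(2·2.2²)) = 0.181337·exp(-0.10331) = 0.163539
  L_2 = (1/(1.4·√(2π)))·exp(−(-1.8−2.7)²/(2·1.4²)) = 0.284959·exp(-5.16582) = 0.00162666
Odds = (0.82/0.18) × (0.00162666/0.163539) = 4.55556 × 0.00994659 ≈ 0.0453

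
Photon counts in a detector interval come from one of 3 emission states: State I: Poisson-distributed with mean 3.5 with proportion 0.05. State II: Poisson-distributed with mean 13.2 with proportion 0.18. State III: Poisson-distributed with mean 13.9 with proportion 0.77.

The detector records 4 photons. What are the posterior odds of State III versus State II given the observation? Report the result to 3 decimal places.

2.612

Since P(k|x) ∝ π_k f_k(x), the posterior odds are π_i f_i(x) / (π_j f_j(x)).
Evaluate each component's likelihood at the observed value:
  p_I = 0.188812
  p_II = 0.00234098
  p_III = 0.0014294
Posterior odds = (π_III·p_III) / (π_II·p_II) = (0.77·0.0014294) / (0.18·0.00234098) = 0.00110064 / 0.000421376 ≈ 2.612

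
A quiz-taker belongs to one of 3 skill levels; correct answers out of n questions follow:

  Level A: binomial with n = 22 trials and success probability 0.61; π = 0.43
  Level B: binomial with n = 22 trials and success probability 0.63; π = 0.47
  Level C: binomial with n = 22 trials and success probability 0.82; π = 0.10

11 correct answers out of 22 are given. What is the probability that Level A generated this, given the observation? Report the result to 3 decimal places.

P(component k | x) = π_k·f_k(x) / marginal(x), where marginal(x) = Σ_j π_j·f_j(x).
Component likelihoods at x = 11 correct answers out of 22:
  L_A = C(22,11)·0.61^11·0.39^11 = 705432·0.00435139·3.17476e-05 = 0.0974527
  L_B = C(22,11)·0.63^11·0.37^11 = 705432·0.00620506·1.77918e-05 = 0.077879
  L_C = C(22,11)·0.82^11·0.18^11 = 705432·0.112707·6.42684e-09 = 0.000510981
Multiply by the mixture weights:
  π_A·L_A = 0.43 × 0.0974527 = 0.0419047
  π_B·L_B = 0.47 × 0.077879 = 0.0366031
  π_C·L_C = 0.10 × 0.000510981 = 5.10981e-05
Sum: 0.0419047 + 0.0366031 + 5.10981e-05 = 0.0785589
Responsibility of Level A: 0.0419047 / 0.0785589 ≈ 0.533

0.533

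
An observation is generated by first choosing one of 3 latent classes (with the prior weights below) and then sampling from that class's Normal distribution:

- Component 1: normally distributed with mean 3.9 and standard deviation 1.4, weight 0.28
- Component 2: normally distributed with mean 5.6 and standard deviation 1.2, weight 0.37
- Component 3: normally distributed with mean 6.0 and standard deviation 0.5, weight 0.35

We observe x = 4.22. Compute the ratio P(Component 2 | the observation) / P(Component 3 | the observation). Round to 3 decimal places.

The posterior odds equal the prior odds times the likelihood ratio: (w_i/w_j)·(f_i(x)/f_j(x)).
Evaluate each component's likelihood at the observed value:
  L_1 = 0.277611
  L_2 = 0.171614
  L_3 = 0.00141222
0.063497 / 0.000494277 ≈ 128.464

128.464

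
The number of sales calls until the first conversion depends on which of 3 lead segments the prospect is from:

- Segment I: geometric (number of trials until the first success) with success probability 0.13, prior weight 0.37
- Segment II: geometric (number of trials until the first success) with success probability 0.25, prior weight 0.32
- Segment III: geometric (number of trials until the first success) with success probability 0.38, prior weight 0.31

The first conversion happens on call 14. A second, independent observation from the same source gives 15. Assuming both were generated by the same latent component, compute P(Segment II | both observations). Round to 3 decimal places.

0.055

By Bayes' theorem, P(k | x) = π_k f_k(x) / Σ_j π_j f_j(x).
Since both observations come from the same component, the likelihood for component k is f_k(x₁)·f_k(x₂).
  p_I = [0.13·(1−0.13)^13 = 0.13·0.163588 = 0.0212664] × [0.0185018] = 0.000393465
  p_II = [0.25·(1−0.25)^13 = 0.25·0.0237573 = 0.00593932] × [0.00445449] = 2.64566e-05
  p_III = [0.38·(1−0.38)^13 = 0.38·0.00200029 = 0.000760108] × [0.000471267] = 3.58214e-07
Multiply by the mixture weights:
  π_I·p_I = 0.37 × 0.000393465 = 0.000145582
  π_II·p_II = 0.32 × 2.64566e-05 = 8.46611e-06
  π_III·p_III = 0.31 × 3.58214e-07 = 1.11046e-07
Marginal: 0.000145582 + 8.46611e-06 + 1.11046e-07 = 0.000154159
Responsibility of Segment II: 8.46611e-06 / 0.000154159 ≈ 0.055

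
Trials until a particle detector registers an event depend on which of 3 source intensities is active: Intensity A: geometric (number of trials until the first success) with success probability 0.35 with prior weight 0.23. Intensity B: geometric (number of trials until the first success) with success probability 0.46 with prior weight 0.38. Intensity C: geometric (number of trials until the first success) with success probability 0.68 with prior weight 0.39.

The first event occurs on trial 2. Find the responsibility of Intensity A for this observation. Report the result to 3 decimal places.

0.226

Posterior ∝ prior × likelihood, so P(k | x) ∝ P(Z=k) f_k(x); normalise over all components.
Geometric probabilities:
  f_A = 0.35·(1−0.35)^1 = 0.35·0.65 = 0.2275
  f_B = 0.46·(1−0.46)^1 = 0.46·0.54 = 0.2484
  f_C = 0.68·(1−0.68)^1 = 0.68·0.32 = 0.2176
Weight by the priors:
  P(Z=A)·f_A = 0.23 × 0.2275 = 0.052325
  P(Z=B)·f_B = 0.38 × 0.2484 = 0.094392
  P(Z=C)·f_C = 0.39 × 0.2176 = 0.084864
Normaliser: 0.052325 + 0.094392 + 0.084864 = 0.231581
P(Intensity A | x) ≈ 0.226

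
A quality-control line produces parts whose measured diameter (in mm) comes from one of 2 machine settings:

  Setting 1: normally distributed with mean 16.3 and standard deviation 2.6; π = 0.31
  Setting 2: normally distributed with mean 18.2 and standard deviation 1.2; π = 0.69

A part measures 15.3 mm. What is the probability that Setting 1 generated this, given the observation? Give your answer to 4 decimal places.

Posterior ∝ prior × likelihood, so P(k | x) ∝ π_k f_k(x); normalise over all components.
Evaluate each component's likelihood at the observed value:
  f_1 = (1/(2.6·√(2π)))·exp(−(15.3−16.3)²/(2·2.6²)) = 0.153439·exp(-0.07396) = 0.1425
  f_2 = (1/(1.2·√(2π)))·exp(−(15.3−18.2)²/(2·1.2²)) = 0.332452·exp(-2.92014) = 0.0179279
Prior × likelihood for each component:
  π_1·f_1 = 0.31 × 0.1425 = 0.0441749
  π_2·f_2 = 0.69 × 0.0179279 = 0.0123702
Normaliser: 0.0441749 + 0.0123702 = 0.0565452
So the posterior for Setting 1 is 0.0441749 / 0.0565452 ≈ 0.7812.

0.7812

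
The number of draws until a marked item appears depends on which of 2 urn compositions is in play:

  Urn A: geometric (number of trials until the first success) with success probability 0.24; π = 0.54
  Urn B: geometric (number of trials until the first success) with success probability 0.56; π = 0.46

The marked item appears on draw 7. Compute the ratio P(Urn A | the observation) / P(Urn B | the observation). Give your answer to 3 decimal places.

The posterior odds equal the prior odds times the likelihood ratio: (π_i/π_j)·(f_i(x)/f_j(x)).
Component likelihoods at x = 7:
  f_A = 0.046248
  f_B = 0.00406354
Posterior odds = (π_A·f_A) / (π_B·f_B) = (0.54·0.046248) / (0.46·0.00406354) = 0.0249739 / 0.00186923 ≈ 13.361

13.361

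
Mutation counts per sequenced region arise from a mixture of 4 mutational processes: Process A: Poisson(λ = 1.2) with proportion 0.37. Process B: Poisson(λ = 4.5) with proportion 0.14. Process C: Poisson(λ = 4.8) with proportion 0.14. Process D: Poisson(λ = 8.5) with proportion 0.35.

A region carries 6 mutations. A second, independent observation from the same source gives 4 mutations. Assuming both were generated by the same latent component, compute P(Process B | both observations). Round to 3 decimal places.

0.394

Posterior ∝ prior × likelihood, so P(k | x) ∝ π_k f_k(x); normalise over all components.
Since both observations come from the same component, the likelihood for component k is f_k(x₁)·f_k(x₂).
  p_A = [0.00124911] × [0.0260232] = 3.25059e-05
  p_B = [0.12812] × [0.189808] = 0.0243182
  p_C = [0.139798] × [0.182029] = 0.0254473
  p_D = [0.106581] × [0.0442549] = 0.00471671
Multiply by the mixture weights:
  π_A·p_A = 0.37 × 3.25059e-05 = 1.20272e-05
  π_B·p_B = 0.14 × 0.0243182 = 0.00340455
  π_C·p_C = 0.14 × 0.0254473 = 0.00356262
  π_D·p_D = 0.35 × 0.00471671 = 0.00165085
Denominator: 1.20272e-05 + 0.00340455 + 0.00356262 + 0.00165085 = 0.00863004
P(Process B | data) = 0.00340455 / 0.00863004 ≈ 0.394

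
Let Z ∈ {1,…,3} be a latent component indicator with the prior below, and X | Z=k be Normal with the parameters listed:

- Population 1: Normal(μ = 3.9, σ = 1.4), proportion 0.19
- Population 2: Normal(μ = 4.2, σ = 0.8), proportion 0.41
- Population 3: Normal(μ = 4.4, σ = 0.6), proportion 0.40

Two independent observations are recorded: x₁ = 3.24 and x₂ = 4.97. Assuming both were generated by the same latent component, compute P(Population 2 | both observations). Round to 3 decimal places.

0.530

The responsibility of component k is π_k f_k(x) divided by Σ_j π_j f_j(x).
Since both observations come from the same component, the likelihood for component k is f_k(x₁)·f_k(x₂).
  p_1 = [0.254989] × [0.212784] = 0.0542577
  p_2 = [0.242733] × [0.3138] = 0.0761696
  p_3 = [0.102591] × [0.423432] = 0.0434404
Prior × likelihood for each component:
  π_1·p_1 = 0.19 × 0.0542577 = 0.010309
  π_2·p_2 = 0.41 × 0.0761696 = 0.0312295
  π_3·p_3 = 0.40 × 0.0434404 = 0.0173762
Evidence: 0.010309 + 0.0312295 + 0.0173762 = 0.0589147
P(Population 2 | x₁, x₂) ≈ 0.530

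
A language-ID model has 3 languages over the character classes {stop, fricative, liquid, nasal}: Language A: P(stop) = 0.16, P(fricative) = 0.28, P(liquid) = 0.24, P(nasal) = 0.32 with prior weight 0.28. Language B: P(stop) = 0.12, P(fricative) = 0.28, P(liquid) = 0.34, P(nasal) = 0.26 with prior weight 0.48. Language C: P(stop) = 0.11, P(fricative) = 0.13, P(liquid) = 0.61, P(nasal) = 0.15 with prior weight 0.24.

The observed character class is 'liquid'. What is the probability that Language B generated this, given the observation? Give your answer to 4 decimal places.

The responsibility of component k is π_k f_k(x) divided by Σ_j π_j f_j(x).
Component likelihoods at x = 'liquid':
  p_A = 0.24
  p_B = 0.34
  p_C = 0.61
Weight by the priors:
  π_A·p_A = 0.28 × 0.24 = 0.0672
  π_B·p_B = 0.48 × 0.34 = 0.1632
  π_C·p_C = 0.24 × 0.61 = 0.1464
Sum: 0.0672 + 0.1632 + 0.1464 = 0.3768
P(Language B | the observation) ≈ 0.4331

0.4331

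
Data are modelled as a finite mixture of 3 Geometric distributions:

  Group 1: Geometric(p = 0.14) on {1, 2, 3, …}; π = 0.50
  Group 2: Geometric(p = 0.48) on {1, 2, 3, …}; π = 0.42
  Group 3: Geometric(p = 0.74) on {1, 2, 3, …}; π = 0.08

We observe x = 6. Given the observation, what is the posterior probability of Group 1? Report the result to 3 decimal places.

The responsibility of component k is π_k f_k(x) divided by Σ_j π_j f_j(x).
Geometric probabilities:
  f_1 = 0.14·(1−0.14)^5 = 0.14·0.470427 = 0.0658598
  f_2 = 0.48·(1−0.48)^5 = 0.48·0.0380204 = 0.0182498
  f_3 = 0.74·(1−0.74)^5 = 0.74·0.00118814 = 0.000879222
Prior × likelihood for each component:
  π_1·f_1 = 0.50 × 0.0658598 = 0.0329299
  π_2·f_2 = 0.42 × 0.0182498 = 0.00766491
  π_3·f_3 = 0.08 × 0.000879222 = 7.03377e-05
Normaliser: 0.0329299 + 0.00766491 + 7.03377e-05 = 0.0406651
So the posterior for Group 1 is 0.0329299 / 0.0406651 ≈ 0.810.

0.810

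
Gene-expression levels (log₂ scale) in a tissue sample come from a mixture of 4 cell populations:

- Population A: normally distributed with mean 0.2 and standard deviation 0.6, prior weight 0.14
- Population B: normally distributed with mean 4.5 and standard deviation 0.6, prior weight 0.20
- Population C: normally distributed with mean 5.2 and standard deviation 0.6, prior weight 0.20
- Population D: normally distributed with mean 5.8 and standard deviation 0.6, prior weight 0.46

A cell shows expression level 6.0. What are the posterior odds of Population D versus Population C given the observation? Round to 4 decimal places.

5.2922

Posterior odds = (π_i f_i(x)) / (π_j f_j(x)); the normalising sum cancels.
Component likelihoods at x = 6.0:
  L_A = 3.4006e-21
  L_B = 0.0292138
  L_C = 0.27335
  L_D = 0.628972
0.289327 / 0.05467 ≈ 5.2922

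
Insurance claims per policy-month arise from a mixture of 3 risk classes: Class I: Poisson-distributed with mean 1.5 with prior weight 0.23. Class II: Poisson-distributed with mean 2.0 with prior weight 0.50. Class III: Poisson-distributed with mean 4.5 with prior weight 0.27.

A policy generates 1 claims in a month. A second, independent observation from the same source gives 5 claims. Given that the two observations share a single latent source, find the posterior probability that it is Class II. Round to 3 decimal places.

Posterior ∝ prior × likelihood, so P(k | x) ∝ P(Z=k) f_k(x); normalise over all components.
Since both observations come from the same component, the likelihood for component k is f_k(x₁)·f_k(x₂).
  f_I = [e^(−1.5)·1.5^1/1! = 0.334695] × [0.01412] = 0.00472588
  f_II = [e^(−2.0)·2.0^1/1! = 0.270671] × [0.0360894] = 0.00976834
  f_III = [e^(−4.5)·4.5^1/1! = 0.0499905] × [0.170827] = 0.00853972
Multiply by the mixture weights:
  P(Z=I)·f_I = 0.23 × 0.00472588 = 0.00108695
  P(Z=II)·f_II = 0.50 × 0.00976834 = 0.00488417
  P(Z=III)·f_III = 0.27 × 0.00853972 = 0.00230572
Denominator: 0.00108695 + 0.00488417 + 0.00230572 = 0.00827685
P(Class II | data) = 0.00488417 / 0.00827685 ≈ 0.590

0.590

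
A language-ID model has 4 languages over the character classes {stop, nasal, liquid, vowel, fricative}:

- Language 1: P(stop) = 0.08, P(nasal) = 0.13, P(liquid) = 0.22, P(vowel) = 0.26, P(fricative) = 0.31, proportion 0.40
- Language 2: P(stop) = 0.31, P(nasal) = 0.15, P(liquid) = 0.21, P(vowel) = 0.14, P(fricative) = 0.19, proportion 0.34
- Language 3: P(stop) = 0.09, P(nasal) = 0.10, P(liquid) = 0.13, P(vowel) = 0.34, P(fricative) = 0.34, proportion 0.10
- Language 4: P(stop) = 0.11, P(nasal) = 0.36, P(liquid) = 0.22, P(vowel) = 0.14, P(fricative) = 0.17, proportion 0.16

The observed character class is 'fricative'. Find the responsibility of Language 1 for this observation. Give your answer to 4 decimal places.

The responsibility of component k is w_k f_k(x) divided by Σ_j w_j f_j(x).
Evaluate each component's likelihood at the observed value:
  L_1 = 0.31
  L_2 = 0.19
  L_3 = 0.34
  L_4 = 0.17
Prior × likelihood for each component:
  w_1·L_1 = 0.40 × 0.31 = 0.124
  w_2·L_2 = 0.34 × 0.19 = 0.0646
  w_3·L_3 = 0.10 × 0.34 = 0.034
  w_4·L_4 = 0.16 × 0.17 = 0.0272
Evidence: 0.124 + 0.0646 + 0.034 + 0.0272 = 0.2498
Responsibility of Language 1: 0.124 / 0.2498 ≈ 0.4964

0.4964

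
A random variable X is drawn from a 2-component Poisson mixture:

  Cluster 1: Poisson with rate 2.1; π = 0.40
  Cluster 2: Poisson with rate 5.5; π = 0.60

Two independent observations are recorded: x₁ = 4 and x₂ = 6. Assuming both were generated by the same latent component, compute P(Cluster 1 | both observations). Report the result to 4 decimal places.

Posterior ∝ prior × likelihood, so P(k | x) ∝ w_k f_k(x); normalise over all components.
Since both observations come from the same component, the likelihood for component k is f_k(x₁)·f_k(x₂).
  L_1 = [0.099231] × [0.014587] = 0.00144748
  L_2 = [0.155819] × [0.157117] = 0.0244818
Prior × likelihood for each component:
  w_1·L_1 = 0.40 × 0.00144748 = 0.000578992
  w_2·L_2 = 0.60 × 0.0244818 = 0.0146891
Marginal: 0.000578992 + 0.0146891 = 0.0152681
P(Cluster 1 | x₁, x₂) = 0.000578992 / 0.0152681 ≈ 0.0379

0.0379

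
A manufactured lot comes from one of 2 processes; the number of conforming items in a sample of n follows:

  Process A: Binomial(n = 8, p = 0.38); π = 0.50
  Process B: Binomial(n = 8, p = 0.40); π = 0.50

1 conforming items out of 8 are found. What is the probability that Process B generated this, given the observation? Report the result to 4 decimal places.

0.4556

Apply Bayes' rule: the posterior for each component is proportional to its prior times its likelihood at x.
Evaluate each component's likelihood at the observed value:
  L_A = 0.107057
  L_B = 0.0895795
Unnormalised posteriors:
  P(Z=A)·L_A = 0.50 × 0.107057 = 0.0535285
  P(Z=B)·L_B = 0.50 × 0.0895795 = 0.0447898
Normaliser: 0.0535285 + 0.0447898 = 0.0983183
P(Process B | the observation) = 0.0447898 / 0.0983183 ≈ 0.4556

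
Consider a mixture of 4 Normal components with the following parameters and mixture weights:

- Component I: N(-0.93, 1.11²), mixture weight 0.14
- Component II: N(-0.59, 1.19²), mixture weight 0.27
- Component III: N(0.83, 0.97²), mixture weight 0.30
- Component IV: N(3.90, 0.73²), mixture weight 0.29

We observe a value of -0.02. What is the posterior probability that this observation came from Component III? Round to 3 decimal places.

0.419

By Bayes' theorem, P(k | x) = P(Z=k) f_k(x) / Σ_j P(Z=j) f_j(x).
Evaluate each component's likelihood at the observed value:
  p_I = (1/(1.11·√(2π)))·exp(−(-0.02−-0.93)²/(2·1.11²)) = 0.359407·exp(-0.33605) = 0.256827
  p_II = (1/(1.19·√(2π)))·exp(−(-0.02−-0.59)²/(2·1.19²)) = 0.335246·exp(-0.11472) = 0.298911
  p_III = (1/(0.97·√(2π)))·exp(−(-0.02−0.83)²/(2·0.97²)) = 0.411281·exp(-0.38394) = 0.280153
  p_IV = (1/(0.73·√(2π)))·exp(−(-0.02−3.90)²/(2·0.73²)) = 0.546496·exp(-14.41771) = 2.99263e-07
Prior × likelihood for each component:
  P(Z=I)·p_I = 0.14 × 0.256827 = 0.0359558
  P(Z=II)·p_II = 0.27 × 0.298911 = 0.0807061
  P(Z=III)·p_III = 0.30 × 0.280153 = 0.0840458
  P(Z=IV)·p_IV = 0.29 × 2.99263e-07 = 8.67863e-08
Evidence: 0.0359558 + 0.0807061 + 0.0840458 + 8.67863e-08 = 0.200708
P(Component III | data) ≈ 0.419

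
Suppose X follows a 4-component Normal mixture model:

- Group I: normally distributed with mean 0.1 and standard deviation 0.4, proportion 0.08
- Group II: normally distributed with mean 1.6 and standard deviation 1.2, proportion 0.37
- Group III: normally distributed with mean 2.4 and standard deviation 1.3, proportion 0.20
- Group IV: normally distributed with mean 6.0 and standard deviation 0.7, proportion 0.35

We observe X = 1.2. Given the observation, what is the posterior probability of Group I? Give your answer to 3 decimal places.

0.011

Apply Bayes' rule: the posterior for each component is proportional to its prior times its likelihood at x.
Evaluate each component's likelihood at the observed value:
  p_I = (1/(0.4·√(2π)))·exp(−(1.2−0.1)²/(2·0.4²)) = 0.997356·exp(-3.78125) = 0.0227339
  p_II = (1/(1.2·√(2π)))·exp(−(1.2−1.6)²/(2·1.2²)) = 0.332452·exp(-0.05556) = 0.314486
  p_III = (1/(1.3·√(2π)))·exp(−(1.2−2.4)²/(2·1.3²)) = 0.306879·exp(-0.42604) = 0.20042
  p_IV = (1/(0.7·√(2π)))·exp(−(1.2−6.0)²/(2·0.7²)) = 0.569918·exp(-23.51020) = 3.51124e-11
Unnormalised posteriors:
  π_I·p_I = 0.08 × 0.0227339 = 0.00181871
  π_II·p_II = 0.37 × 0.314486 = 0.11636
  π_III·p_III = 0.20 × 0.20042 = 0.0400841
  π_IV·p_IV = 0.35 × 3.51124e-11 = 1.22893e-11
Marginal: 0.00181871 + 0.11636 + 0.0400841 + 1.22893e-11 = 0.158263
P(Group I | 1.2) = 0.00181871 / 0.158263 ≈ 0.011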